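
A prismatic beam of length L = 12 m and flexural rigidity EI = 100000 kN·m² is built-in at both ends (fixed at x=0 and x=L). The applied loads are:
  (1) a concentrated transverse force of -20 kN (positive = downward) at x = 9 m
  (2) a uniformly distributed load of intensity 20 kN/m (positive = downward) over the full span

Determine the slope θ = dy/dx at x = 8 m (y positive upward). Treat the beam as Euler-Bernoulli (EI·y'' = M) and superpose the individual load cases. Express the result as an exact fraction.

θ(8) = 61/30000 rad

Load 1 — point force P=-20 kN at a=9 m (b=L-a=3):
  θ_1 = -Pb²x(2aL-(3a+b)x)/(2L³EI)  [x≤a] = -(-20)·3²·8·(2·9·12-(3·9+3)·8)/(2·12³·100000) = -1/10000 rad
Load 2 — uniform load w=20 kN/m over full span:
  θ_2 = -wx(L-x)(L-2x)/(12EI) = -20·8·(12-8)·(12-2·8)/(12·100000) = 4/1875 rad
Superposition: θ = Σ θ_i = 61/30000 rad ≈ 0.002033 rad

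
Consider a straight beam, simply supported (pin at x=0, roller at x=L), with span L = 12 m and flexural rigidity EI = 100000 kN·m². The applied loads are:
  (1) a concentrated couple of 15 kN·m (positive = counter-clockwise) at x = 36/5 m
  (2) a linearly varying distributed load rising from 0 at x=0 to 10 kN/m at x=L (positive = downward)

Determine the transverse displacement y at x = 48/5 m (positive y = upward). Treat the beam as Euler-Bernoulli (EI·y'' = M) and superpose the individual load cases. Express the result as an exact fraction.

Load 1 — applied couple M₀=15 kN·m at a=36/5 m (b=L-a=24/5):
  y_1 = (M₀x³/(6L)-M₀(x-a)²/2+C₁x)/EI  [x>a] with C₁=M₀(3b²-L²)/(6L)=-78/5 = (15·(48/5)³/(6·12)-15·((48/5)-(36/5))²/2+(-78/5)·(48/5))/100000 = -27/312500 m
Load 2 — triangular load w₀=10 kN/m (0→w₀ over full span):
  y_2 = -w₀x(7L⁴-10L²x²+3x⁴)/(360LEI) = -10·(48/5)·(7·12⁴-10·12²·(48/5)²+3·(48/5)⁴)/(360·12·100000) = -82296/9765625 m
Superposition: y = Σ y_i = -332559/39062500 m ≈ -0.008514 m

y(48/5) = -332559/39062500 m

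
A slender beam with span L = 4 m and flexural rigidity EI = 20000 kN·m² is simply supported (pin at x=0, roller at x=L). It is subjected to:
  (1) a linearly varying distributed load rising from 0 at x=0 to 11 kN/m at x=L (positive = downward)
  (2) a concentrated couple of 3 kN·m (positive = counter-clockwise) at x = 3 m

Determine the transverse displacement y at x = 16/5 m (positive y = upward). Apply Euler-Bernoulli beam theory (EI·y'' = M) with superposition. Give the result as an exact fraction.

y(16/5) = -394007/625000000 m

Load 1 — triangular load w₀=11 kN/m (0→w₀ over full span):
  y_1 = -w₀x(7L⁴-10L²x²+3x⁴)/(360LEI) = -11·(16/5)·(7·4⁴-10·4²·(16/5)²+3·(16/5)⁴)/(360·4·20000) = -5588/9765625 m
Load 2 — applied couple M₀=3 kN·m at a=3 m (b=L-a=1):
  y_2 = (M₀x³/(6L)-M₀(x-a)²/2+C₁x)/EI  [x>a] with C₁=M₀(3b²-L²)/(6L)=-13/8 = (3·(16/5)³/(6·4)-3·((16/5)-3)²/2+(-13/8)·(16/5))/20000 = -291/5000000 m
Superposition: y = Σ y_i = -394007/625000000 m ≈ -0.000630 m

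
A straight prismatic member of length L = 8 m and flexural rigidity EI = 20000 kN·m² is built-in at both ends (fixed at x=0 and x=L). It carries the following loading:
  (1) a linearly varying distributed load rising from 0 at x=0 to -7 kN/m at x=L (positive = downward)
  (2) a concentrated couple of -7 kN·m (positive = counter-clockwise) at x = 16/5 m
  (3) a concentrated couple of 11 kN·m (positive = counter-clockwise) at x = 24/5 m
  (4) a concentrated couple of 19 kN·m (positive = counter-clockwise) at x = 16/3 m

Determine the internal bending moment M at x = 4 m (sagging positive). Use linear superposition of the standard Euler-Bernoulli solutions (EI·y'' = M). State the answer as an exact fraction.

Load 1 — triangular load w₀=-7 kN/m (0→w₀ over full span):
  M_1 = 3w₀Lx/20 - w₀L²/30 - w₀x³/(6L) = 3·(-7)·8·4/20 - (-7)·8²/30 - (-7)·4³/(6·8) = -28/3 kN·m
Load 2 — applied couple M₀=-7 kN·m at a=16/5 m (b=L-a=24/5):
  M_2 = R_Ax - M_A - M₀  [x>a] with R_A=-63/50, M_A=-21/25 = (-63/50)·4 - (-21/25) - (-7) = 14/5 kN·m
Load 3 — applied couple M₀=11 kN·m at a=24/5 m (b=L-a=16/5):
  M_3 = R_Ax - M_A  [x≤a] with R_A=99/50, M_A=88/25 = (99/50)·4 - (88/25) = 22/5 kN·m
Load 4 — applied couple M₀=19 kN·m at a=16/3 m (b=L-a=8/3):
  M_4 = R_Ax - M_A  [x≤a] with R_A=19/6, M_A=19/3 = (19/6)·4 - (19/3) = 19/3 kN·m
Superposition: M = Σ M_i = 21/5 kN·m ≈ 4.200000 kN·m

M(4) = 21/5 kN·m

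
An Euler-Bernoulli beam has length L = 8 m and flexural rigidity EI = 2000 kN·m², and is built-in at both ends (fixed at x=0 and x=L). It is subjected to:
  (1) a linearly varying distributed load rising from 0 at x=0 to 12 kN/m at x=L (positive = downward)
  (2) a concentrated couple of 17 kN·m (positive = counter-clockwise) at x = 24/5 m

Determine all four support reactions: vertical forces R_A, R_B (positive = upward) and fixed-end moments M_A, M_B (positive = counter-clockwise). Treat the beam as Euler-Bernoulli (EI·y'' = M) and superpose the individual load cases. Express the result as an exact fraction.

R_A = 873/50 kN, M_A = 776/25 kN·m, R_B = 1527/50 kN, M_B = -909/25 kN·m

Load 1 — triangular load w₀=12 kN/m (0→w₀ over full span):
  R_A = 3w₀L/20 = 3·12·8/20 = 72/5 kN
  M_A = w₀L²/30 = 12·8²/30 = 128/5 kN·m
  R_B = 7w₀L/20 = 7·12·8/20 = 168/5 kN
  M_B = -w₀L²/20 = -12·8²/20 = -192/5 kN·m
Load 2 — applied couple M₀=17 kN·m at a=24/5 m (b=L-a=16/5):
  R_A = 6M₀ab/L³ = 6·17·(24/5)·(16/5)/8³ = 153/50 kN
  M_A = M₀b(2a-b)/L² = 17·(16/5)·(2·(24/5)-(16/5))/8² = 136/25 kN·m
  R_B = -6M₀ab/L³ = -6·17·(24/5)·(16/5)/8³ = -153/50 kN
  M_B = M₀a(2b-a)/L² = 17·(24/5)·(2·(16/5)-(24/5))/8² = 51/25 kN·m
Superposition: R_A = 873/50 kN, M_A = 776/25 kN·m, R_B = 1527/50 kN, M_B = -909/25 kN·m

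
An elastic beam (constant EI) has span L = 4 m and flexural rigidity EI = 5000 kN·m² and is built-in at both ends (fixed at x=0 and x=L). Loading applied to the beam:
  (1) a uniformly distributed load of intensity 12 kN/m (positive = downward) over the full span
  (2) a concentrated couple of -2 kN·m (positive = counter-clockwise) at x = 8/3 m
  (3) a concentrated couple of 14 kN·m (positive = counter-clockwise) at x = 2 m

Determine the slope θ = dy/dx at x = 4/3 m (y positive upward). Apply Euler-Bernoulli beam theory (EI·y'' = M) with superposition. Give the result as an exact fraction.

Load 1 — uniform load w=12 kN/m over full span:
  θ_1 = -wx(L-x)(L-2x)/(12EI) = -12·(4/3)·(4-(4/3))·(4-2·(4/3))/(12·5000) = -16/16875 rad
Load 2 — applied couple M₀=-2 kN·m at a=8/3 m (b=L-a=4/3):
  θ_2 = (R_Ax²/2 - M_Ax)/EI  [x≤a] with R_A=-2/3, M_A=-2/3 = ((-2/3)·(4/3)²/2 - (-2/3)·(4/3))/5000 = 1/16875 rad
Load 3 — applied couple M₀=14 kN·m at a=2 m (b=L-a=2):
  θ_3 = (R_Ax²/2 - M_Ax)/EI  [x≤a] with R_A=21/4, M_A=7/2 = ((21/4)·(4/3)²/2 - (7/2)·(4/3))/5000 = 0 rad
Superposition: θ = Σ θ_i = -1/1125 rad ≈ -0.000889 rad

θ(4/3) = -1/1125 rad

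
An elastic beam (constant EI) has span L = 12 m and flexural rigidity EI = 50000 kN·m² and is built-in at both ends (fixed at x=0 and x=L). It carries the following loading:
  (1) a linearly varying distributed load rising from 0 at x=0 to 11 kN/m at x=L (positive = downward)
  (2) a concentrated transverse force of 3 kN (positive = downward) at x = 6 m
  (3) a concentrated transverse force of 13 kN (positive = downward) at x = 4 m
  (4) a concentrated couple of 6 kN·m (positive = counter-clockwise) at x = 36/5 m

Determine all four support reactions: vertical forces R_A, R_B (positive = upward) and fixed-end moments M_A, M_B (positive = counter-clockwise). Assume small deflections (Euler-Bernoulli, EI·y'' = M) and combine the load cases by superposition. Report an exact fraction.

R_A = 42727/1350 kN, M_A = 37049/450 kN·m, R_B = 67973/1350 kN, M_B = -42541/450 kN·m

Load 1 — triangular load w₀=11 kN/m (0→w₀ over full span):
  R_A = 3w₀L/20 = 3·11·12/20 = 99/5 kN
  M_A = w₀L²/30 = 11·12²/30 = 264/5 kN·m
  R_B = 7w₀L/20 = 7·11·12/20 = 231/5 kN
  M_B = -w₀L²/20 = -11·12²/20 = -396/5 kN·m
Load 2 — point force P=3 kN at a=6 m (b=L-a=6):
  R_A = Pb²(3a+b)/L³ = 3·6²·(3·6+6)/12³ = 3/2 kN
  M_A = Pab²/L² = 3·6·6²/12² = 9/2 kN·m
  R_B = Pa²(a+3b)/L³ = 3·6²·(6+3·6)/12³ = 3/2 kN
  M_B = -Pa²b/L² = -3·6²·6/12² = -9/2 kN·m
Load 3 — point force P=13 kN at a=4 m (b=L-a=8):
  R_A = Pb²(3a+b)/L³ = 13·8²·(3·4+8)/12³ = 260/27 kN
  M_A = Pab²/L² = 13·4·8²/12² = 208/9 kN·m
  R_B = Pa²(a+3b)/L³ = 13·4²·(4+3·8)/12³ = 91/27 kN
  M_B = -Pa²b/L² = -13·4²·8/12² = -104/9 kN·m
Load 4 — applied couple M₀=6 kN·m at a=36/5 m (b=L-a=24/5):
  R_A = 6M₀ab/L³ = 6·6·(36/5)·(24/5)/12³ = 18/25 kN
  M_A = M₀b(2a-b)/L² = 6·(24/5)·(2·(36/5)-(24/5))/12² = 48/25 kN·m
  R_B = -6M₀ab/L³ = -6·6·(36/5)·(24/5)/12³ = -18/25 kN
  M_B = M₀a(2b-a)/L² = 6·(36/5)·(2·(24/5)-(36/5))/12² = 18/25 kN·m
Superposition: R_A = 42727/1350 kN, M_A = 37049/450 kN·m, R_B = 67973/1350 kN, M_B = -42541/450 kN·m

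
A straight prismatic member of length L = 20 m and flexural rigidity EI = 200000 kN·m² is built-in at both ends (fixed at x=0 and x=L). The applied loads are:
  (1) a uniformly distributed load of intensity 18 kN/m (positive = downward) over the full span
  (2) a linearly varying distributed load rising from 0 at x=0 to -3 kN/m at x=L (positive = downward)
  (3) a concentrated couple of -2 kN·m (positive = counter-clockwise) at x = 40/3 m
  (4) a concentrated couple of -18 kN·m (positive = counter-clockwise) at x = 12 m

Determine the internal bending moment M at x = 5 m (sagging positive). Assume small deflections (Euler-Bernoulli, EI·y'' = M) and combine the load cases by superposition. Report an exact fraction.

M(5) = 14481/200 kN·m

Load 1 — uniform load w=18 kN/m over full span:
  M_1 = wLx/2 - wL²/12 - wx²/2 = 18·20·5/2 - 18·20²/12 - 18·5²/2 = 75 kN·m
Load 2 — triangular load w₀=-3 kN/m (0→w₀ over full span):
  M_2 = 3w₀Lx/20 - w₀L²/30 - w₀x³/(6L) = 3·(-3)·20·5/20 - (-3)·20²/30 - (-3)·5³/(6·20) = -15/8 kN·m
Load 3 — applied couple M₀=-2 kN·m at a=40/3 m (b=L-a=20/3):
  M_3 = R_Ax - M_A  [x≤a] with R_A=-2/15, M_A=-2/3 = (-2/15)·5 - (-2/3) = 0 kN·m
Load 4 — applied couple M₀=-18 kN·m at a=12 m (b=L-a=8):
  M_4 = R_Ax - M_A  [x≤a] with R_A=-162/125, M_A=-144/25 = (-162/125)·5 - (-144/25) = -18/25 kN·m
Superposition: M = Σ M_i = 14481/200 kN·m ≈ 72.405000 kN·m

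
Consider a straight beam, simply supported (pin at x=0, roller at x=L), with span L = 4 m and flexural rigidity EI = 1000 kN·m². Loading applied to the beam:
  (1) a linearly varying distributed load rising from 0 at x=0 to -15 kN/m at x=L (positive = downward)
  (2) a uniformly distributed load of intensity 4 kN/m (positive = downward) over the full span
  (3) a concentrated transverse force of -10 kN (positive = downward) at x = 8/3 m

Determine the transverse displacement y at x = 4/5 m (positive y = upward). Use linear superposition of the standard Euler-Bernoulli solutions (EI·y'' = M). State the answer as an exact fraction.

Load 1 — triangular load w₀=-15 kN/m (0→w₀ over full span):
  y_1 = -w₀x(7L⁴-10L²x²+3x⁴)/(360LEI) = -(-15)·(4/5)·(7·4⁴-10·4²·(4/5)²+3·(4/5)⁴)/(360·4·1000) = 5504/390625 m
Load 2 — uniform load w=4 kN/m over full span:
  y_2 = -wx(L³-2Lx²+x³)/(24EI) = -4·(4/5)·(4³-2·4·(4/5)²+(4/5)³)/(24·1000) = -1856/234375 m
Load 3 — point force P=-10 kN at a=8/3 m (b=L-a=4/3):
  y_3 = -Pbx(L²-b²-x²)/(6LEI)  [x≤a] = -(-10)·(4/3)·(4/5)·(4²-(4/3)²-(4/5)²)/(6·4·1000) = 1528/253125 m
Superposition: y = Σ y_i = 386264/31640625 m ≈ 0.012208 m

y(4/5) = 386264/31640625 m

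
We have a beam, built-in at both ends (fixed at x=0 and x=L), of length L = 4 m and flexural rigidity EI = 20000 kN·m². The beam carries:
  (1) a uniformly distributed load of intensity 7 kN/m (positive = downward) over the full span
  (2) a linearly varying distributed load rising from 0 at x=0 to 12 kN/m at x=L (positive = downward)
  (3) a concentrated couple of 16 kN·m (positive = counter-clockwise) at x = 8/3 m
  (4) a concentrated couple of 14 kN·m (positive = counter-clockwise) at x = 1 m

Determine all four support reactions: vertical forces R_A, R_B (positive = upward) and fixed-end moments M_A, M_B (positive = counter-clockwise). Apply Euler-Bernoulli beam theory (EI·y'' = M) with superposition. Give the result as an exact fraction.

Load 1 — uniform load w=7 kN/m over full span:
  R_A = wL/2 = 7·4/2 = 14 kN
  M_A = wL²/12 = 7·4²/12 = 28/3 kN·m
  R_B = wL/2 = 7·4/2 = 14 kN
  M_B = -wL²/12 = -7·4²/12 = -28/3 kN·m
Load 2 — triangular load w₀=12 kN/m (0→w₀ over full span):
  R_A = 3w₀L/20 = 3·12·4/20 = 36/5 kN
  M_A = w₀L²/30 = 12·4²/30 = 32/5 kN·m
  R_B = 7w₀L/20 = 7·12·4/20 = 84/5 kN
  M_B = -w₀L²/20 = -12·4²/20 = -48/5 kN·m
Load 3 — applied couple M₀=16 kN·m at a=8/3 m (b=L-a=4/3):
  R_A = 6M₀ab/L³ = 6·16·(8/3)·(4/3)/4³ = 16/3 kN
  M_A = M₀b(2a-b)/L² = 16·(4/3)·(2·(8/3)-(4/3))/4² = 16/3 kN·m
  R_B = -6M₀ab/L³ = -6·16·(8/3)·(4/3)/4³ = -16/3 kN
  M_B = M₀a(2b-a)/L² = 16·(8/3)·(2·(4/3)-(8/3))/4² = 0 kN·m
Load 4 — applied couple M₀=14 kN·m at a=1 m (b=L-a=3):
  R_A = 6M₀ab/L³ = 6·14·1·3/4³ = 63/16 kN
  M_A = M₀b(2a-b)/L² = 14·3·(2·1-3)/4² = -21/8 kN·m
  R_B = -6M₀ab/L³ = -6·14·1·3/4³ = -63/16 kN
  M_B = M₀a(2b-a)/L² = 14·1·(2·3-1)/4² = 35/8 kN·m
Superposition: R_A = 7313/240 kN, M_A = 2213/120 kN·m, R_B = 5167/240 kN, M_B = -1747/120 kN·m

R_A = 7313/240 kN, M_A = 2213/120 kN·m, R_B = 5167/240 kN, M_B = -1747/120 kN·m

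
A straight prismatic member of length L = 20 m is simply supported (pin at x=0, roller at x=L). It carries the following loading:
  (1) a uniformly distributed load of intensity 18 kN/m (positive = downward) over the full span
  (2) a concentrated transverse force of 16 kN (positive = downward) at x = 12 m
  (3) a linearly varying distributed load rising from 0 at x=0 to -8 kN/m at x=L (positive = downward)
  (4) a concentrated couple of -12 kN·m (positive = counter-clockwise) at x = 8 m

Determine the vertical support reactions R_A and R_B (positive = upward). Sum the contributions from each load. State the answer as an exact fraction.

R_A = 2387/15 kN, R_B = 2053/15 kN

Load 1 — uniform load w=18 kN/m over full span:
  R_A = wL/2 = 18·20/2 = 180 kN
  R_B = wL/2 = 18·20/2 = 180 kN
Load 2 — point force P=16 kN at a=12 m (b=L-a=8):
  R_A = Pb/L = 16·8/20 = 32/5 kN
  R_B = Pa/L = 16·12/20 = 48/5 kN
Load 3 — triangular load w₀=-8 kN/m (0→w₀ over full span):
  R_A = w₀L/6 = (-8)·20/6 = -80/3 kN
  R_B = w₀L/3 = (-8)·20/3 = -160/3 kN
Load 4 — applied couple M₀=-12 kN·m at a=8 m (b=L-a=12):
  R_A = M₀/L = (-12)/20 = -3/5 kN
  R_B = -M₀/L = -(-12)/20 = 3/5 kN
Superposition: R_A = 2387/15 kN, R_B = 2053/15 kN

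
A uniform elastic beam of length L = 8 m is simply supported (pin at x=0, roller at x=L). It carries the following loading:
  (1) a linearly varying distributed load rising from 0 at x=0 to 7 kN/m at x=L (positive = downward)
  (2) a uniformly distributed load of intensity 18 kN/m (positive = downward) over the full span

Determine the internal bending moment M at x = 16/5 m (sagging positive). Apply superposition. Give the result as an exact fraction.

M(16/5) = 20416/125 kN·m

Load 1 — triangular load w₀=7 kN/m (0→w₀ over full span):
  M_1 = w₀Lx/6 - w₀x³/(6L) = 7·8·(16/5)/6 - 7·(16/5)³/(6·8) = 3136/125 kN·m
Load 2 — uniform load w=18 kN/m over full span:
  M_2 = wx(L-x)/2 = 18·(16/5)·(8-(16/5))/2 = 3456/25 kN·m
Superposition: M = Σ M_i = 20416/125 kN·m ≈ 163.328000 kN·m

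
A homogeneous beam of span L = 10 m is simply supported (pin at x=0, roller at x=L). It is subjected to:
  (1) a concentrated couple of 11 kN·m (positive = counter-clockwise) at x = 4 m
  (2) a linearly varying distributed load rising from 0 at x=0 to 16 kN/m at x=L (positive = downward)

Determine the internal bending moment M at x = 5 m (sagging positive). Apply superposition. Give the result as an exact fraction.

M(5) = 189/2 kN·m

Load 1 — applied couple M₀=11 kN·m at a=4 m (b=L-a=6):
  M_1 = M₀x/L - M₀  [x>a] = 11·5/10 - 11 = -11/2 kN·m
Load 2 — triangular load w₀=16 kN/m (0→w₀ over full span):
  M_2 = w₀Lx/6 - w₀x³/(6L) = 16·10·5/6 - 16·5³/(6·10) = 100 kN·m
Superposition: M = Σ M_i = 189/2 kN·m ≈ 94.500000 kN·m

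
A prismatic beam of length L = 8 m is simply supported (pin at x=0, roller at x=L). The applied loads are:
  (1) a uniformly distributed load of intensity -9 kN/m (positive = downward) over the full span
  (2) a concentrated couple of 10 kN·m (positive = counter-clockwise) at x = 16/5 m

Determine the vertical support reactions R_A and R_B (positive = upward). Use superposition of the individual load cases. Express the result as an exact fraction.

Load 1 — uniform load w=-9 kN/m over full span:
  R_A = wL/2 = (-9)·8/2 = -36 kN
  R_B = wL/2 = (-9)·8/2 = -36 kN
Load 2 — applied couple M₀=10 kN·m at a=16/5 m (b=L-a=24/5):
  R_A = M₀/L = 10/8 = 5/4 kN
  R_B = -M₀/L = -10/8 = -5/4 kN
Superposition: R_A = -139/4 kN, R_B = -149/4 kN

R_A = -139/4 kN, R_B = -149/4 kN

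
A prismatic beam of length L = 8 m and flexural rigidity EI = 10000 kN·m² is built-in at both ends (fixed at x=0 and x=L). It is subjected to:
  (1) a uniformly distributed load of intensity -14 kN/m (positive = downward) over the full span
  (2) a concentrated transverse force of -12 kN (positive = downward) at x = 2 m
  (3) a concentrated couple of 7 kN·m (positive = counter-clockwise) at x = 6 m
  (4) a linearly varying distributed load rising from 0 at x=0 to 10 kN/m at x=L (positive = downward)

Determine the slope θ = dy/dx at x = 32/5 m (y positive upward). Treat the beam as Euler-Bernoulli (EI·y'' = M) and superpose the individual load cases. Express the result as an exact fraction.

θ(32/5) = -3463/937500 rad

Load 1 — uniform load w=-14 kN/m over full span:
  θ_1 = -wx(L-x)(L-2x)/(12EI) = -(-14)·(32/5)·(8-(32/5))·(8-2·(32/5))/(12·10000) = -448/78125 rad
Load 2 — point force P=-12 kN at a=2 m (b=L-a=6):
  θ_2 = Pa²(L-x)(2bL-(3b+a)(L-x))/(2L³EI)  [x>a] = (-12)·2²·(8-(32/5))·(2·6·8-(3·6+2)·(8-(32/5)))/(2·8³·10000) = -3/6250 rad
Load 3 — applied couple M₀=7 kN·m at a=6 m (b=L-a=2):
  θ_3 = (R_Ax²/2 - M_Ax - M₀(x-a))/EI  [x>a] with R_A=63/64, M_A=35/16 = ((63/64)·(32/5)²/2 - (35/16)·(32/5) - 7·((32/5)-6))/10000 = 21/62500 rad
Load 4 — triangular load w₀=10 kN/m (0→w₀ over full span):
  θ_4 = -w₀(2x(L-x)(L-2x)(x+2L)+x²(L-x)²)/(120LEI) = -10·(2·(32/5)·(8-(32/5))·(8-2·(32/5))·((32/5)+2·8)+(32/5)²·(8-(32/5))²)/(120·8·10000) = 512/234375 rad
Superposition: θ = Σ θ_i = -3463/937500 rad ≈ -0.003694 rad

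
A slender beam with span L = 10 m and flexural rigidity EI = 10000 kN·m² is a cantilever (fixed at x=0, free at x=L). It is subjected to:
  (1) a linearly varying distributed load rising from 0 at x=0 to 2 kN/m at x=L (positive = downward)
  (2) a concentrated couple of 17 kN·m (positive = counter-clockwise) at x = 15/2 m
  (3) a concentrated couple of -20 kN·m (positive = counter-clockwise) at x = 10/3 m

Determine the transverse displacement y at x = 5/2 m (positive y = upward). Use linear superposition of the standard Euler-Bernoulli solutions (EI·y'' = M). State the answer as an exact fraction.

y(5/2) = -5893/307200 m

Load 1 — triangular load w₀=2 kN/m (0→w₀ over full span):
  y_1 = (w₀Lx³/12-w₀L²x²/6-w₀x⁵/(120L))/EI = (2·10·(5/2)³/12-2·10²·(5/2)²/6-2·(5/2)⁵/(120·10))/10000 = -1121/61440 m
Load 2 — applied couple M₀=17 kN·m at a=15/2 m (b=L-a=5/2):
  y_2 = M₀x²/(2EI)  [x≤a] = 17·(5/2)²/(2·10000) = 17/3200 m
Load 3 — applied couple M₀=-20 kN·m at a=10/3 m (b=L-a=20/3):
  y_3 = M₀x²/(2EI)  [x≤a] = (-20)·(5/2)²/(2·10000) = -1/160 m
Superposition: y = Σ y_i = -5893/307200 m ≈ -0.019183 m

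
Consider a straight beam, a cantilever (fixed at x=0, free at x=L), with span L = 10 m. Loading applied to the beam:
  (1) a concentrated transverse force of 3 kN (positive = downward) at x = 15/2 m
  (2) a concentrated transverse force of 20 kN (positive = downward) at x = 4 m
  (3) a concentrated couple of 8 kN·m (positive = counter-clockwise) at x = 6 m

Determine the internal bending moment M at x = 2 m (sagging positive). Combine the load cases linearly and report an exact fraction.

M(2) = -97/2 kN·m

Load 1 — point force P=3 kN at a=15/2 m (b=L-a=5/2):
  M_1 = -P(a-x)  [x≤a] = -3·((15/2)-2) = -33/2 kN·m
Load 2 — point force P=20 kN at a=4 m (b=L-a=6):
  M_2 = -P(a-x)  [x≤a] = -20·(4-2) = -40 kN·m
Load 3 — applied couple M₀=8 kN·m at a=6 m (b=L-a=4):
  M_3 = M₀  [x≤a] = 8 = 8 kN·m
Superposition: M = Σ M_i = -97/2 kN·m ≈ -48.500000 kN·m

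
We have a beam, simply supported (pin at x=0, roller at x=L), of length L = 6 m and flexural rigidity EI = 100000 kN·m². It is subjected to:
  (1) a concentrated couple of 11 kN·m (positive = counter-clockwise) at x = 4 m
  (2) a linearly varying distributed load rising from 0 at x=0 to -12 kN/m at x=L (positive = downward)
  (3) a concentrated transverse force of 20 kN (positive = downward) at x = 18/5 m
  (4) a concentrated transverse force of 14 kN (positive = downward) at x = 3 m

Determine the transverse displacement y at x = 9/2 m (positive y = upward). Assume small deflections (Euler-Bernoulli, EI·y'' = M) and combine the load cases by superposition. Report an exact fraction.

Load 1 — applied couple M₀=11 kN·m at a=4 m (b=L-a=2):
  y_1 = (M₀x³/(6L)-M₀(x-a)²/2+C₁x)/EI  [x>a] with C₁=M₀(3b²-L²)/(6L)=-22/3 = (11·(9/2)³/(6·6)-11·((9/2)-4)²/2+(-22/3)·(9/2))/100000 = -209/3200000 m
Load 2 — triangular load w₀=-12 kN/m (0→w₀ over full span):
  y_2 = -w₀x(7L⁴-10L²x²+3x⁴)/(360LEI) = -(-12)·(9/2)·(7·6⁴-10·6²·(9/2)²+3·(9/2)⁴)/(360·6·100000) = 9639/12800000 m
Load 3 — point force P=20 kN at a=18/5 m (b=L-a=12/5):
  y_3 = -Pa(L-x)(2Lx-a²-x²)/(6LEI)  [x>a] = -20·(18/5)·(6-(9/2))·(2·6·(9/2)-(18/5)²-(9/2)²)/(6·6·100000) = -6237/10000000 m
Load 4 — point force P=14 kN at a=3 m (b=L-a=3):
  y_4 = -Pa(L-x)(2Lx-a²-x²)/(6LEI)  [x>a] = -14·3·(6-(9/2))·(2·6·(9/2)-3²-(9/2)²)/(6·6·100000) = -693/1600000 m
Superposition: y = Σ y_i = -118109/320000000 m ≈ -0.000369 m

y(9/2) = -118109/320000000 m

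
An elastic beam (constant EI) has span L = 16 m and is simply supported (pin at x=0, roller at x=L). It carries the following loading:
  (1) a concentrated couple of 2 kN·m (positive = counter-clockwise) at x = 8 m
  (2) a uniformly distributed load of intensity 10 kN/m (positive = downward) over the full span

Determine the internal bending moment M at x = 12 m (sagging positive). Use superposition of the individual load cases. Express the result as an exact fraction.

M(12) = 479/2 kN·m

Load 1 — applied couple M₀=2 kN·m at a=8 m (b=L-a=8):
  M_1 = M₀x/L - M₀  [x>a] = 2·12/16 - 2 = -1/2 kN·m
Load 2 — uniform load w=10 kN/m over full span:
  M_2 = wx(L-x)/2 = 10·12·(16-12)/2 = 240 kN·m
Superposition: M = Σ M_i = 479/2 kN·m ≈ 239.500000 kN·m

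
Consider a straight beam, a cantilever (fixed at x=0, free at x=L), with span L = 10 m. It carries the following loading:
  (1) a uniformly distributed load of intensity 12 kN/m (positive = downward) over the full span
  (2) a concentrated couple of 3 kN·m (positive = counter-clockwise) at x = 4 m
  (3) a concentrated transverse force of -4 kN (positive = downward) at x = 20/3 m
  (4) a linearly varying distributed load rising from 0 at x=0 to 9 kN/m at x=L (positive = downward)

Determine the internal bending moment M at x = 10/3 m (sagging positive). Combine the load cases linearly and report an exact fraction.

M(10/3) = -3653/9 kN·m

Load 1 — uniform load w=12 kN/m over full span:
  M_1 = -w(L-x)²/2 = -12·(10-(10/3))²/2 = -800/3 kN·m
Load 2 — applied couple M₀=3 kN·m at a=4 m (b=L-a=6):
  M_2 = M₀  [x≤a] = 3 = 3 kN·m
Load 3 — point force P=-4 kN at a=20/3 m (b=L-a=10/3):
  M_3 = -P(a-x)  [x≤a] = -(-4)·((20/3)-(10/3)) = 40/3 kN·m
Load 4 — triangular load w₀=9 kN/m (0→w₀ over full span):
  M_4 = w₀Lx/2 - w₀L²/3 - w₀x³/(6L) = 9·10·(10/3)/2 - 9·10²/3 - 9·(10/3)³/(6·10) = -1400/9 kN·m
Superposition: M = Σ M_i = -3653/9 kN·m ≈ -405.888889 kN·m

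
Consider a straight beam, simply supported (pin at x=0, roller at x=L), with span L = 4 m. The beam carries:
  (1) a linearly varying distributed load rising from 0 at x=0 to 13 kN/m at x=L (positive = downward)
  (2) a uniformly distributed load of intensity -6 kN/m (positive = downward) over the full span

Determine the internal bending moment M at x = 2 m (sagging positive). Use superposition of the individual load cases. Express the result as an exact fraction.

Load 1 — triangular load w₀=13 kN/m (0→w₀ over full span):
  M_1 = w₀Lx/6 - w₀x³/(6L) = 13·4·2/6 - 13·2³/(6·4) = 13 kN·m
Load 2 — uniform load w=-6 kN/m over full span:
  M_2 = wx(L-x)/2 = (-6)·2·(4-2)/2 = -12 kN·m
Superposition: M = Σ M_i = 1 kN·m ≈ 1.000000 kN·m

M(2) = 1 kN·m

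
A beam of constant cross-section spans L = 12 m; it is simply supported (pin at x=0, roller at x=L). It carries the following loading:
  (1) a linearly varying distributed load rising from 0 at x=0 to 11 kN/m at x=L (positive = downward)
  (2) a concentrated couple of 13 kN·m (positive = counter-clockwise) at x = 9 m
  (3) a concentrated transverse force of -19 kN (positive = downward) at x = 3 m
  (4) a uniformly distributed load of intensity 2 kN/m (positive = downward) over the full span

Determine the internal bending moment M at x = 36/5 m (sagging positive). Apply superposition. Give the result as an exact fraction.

M(36/5) = 15117/125 kN·m

Load 1 — triangular load w₀=11 kN/m (0→w₀ over full span):
  M_1 = w₀Lx/6 - w₀x³/(6L) = 11·12·(36/5)/6 - 11·(36/5)³/(6·12) = 12672/125 kN·m
Load 2 — applied couple M₀=13 kN·m at a=9 m (b=L-a=3):
  M_2 = M₀x/L  [x≤a] = 13·(36/5)/12 = 39/5 kN·m
Load 3 — point force P=-19 kN at a=3 m (b=L-a=9):
  M_3 = Pa(L-x)/L  [x>a] = (-19)·3·(12-(36/5))/12 = -114/5 kN·m
Load 4 — uniform load w=2 kN/m over full span:
  M_4 = wx(L-x)/2 = 2·(36/5)·(12-(36/5))/2 = 864/25 kN·m
Superposition: M = Σ M_i = 15117/125 kN·m ≈ 120.936000 kN·m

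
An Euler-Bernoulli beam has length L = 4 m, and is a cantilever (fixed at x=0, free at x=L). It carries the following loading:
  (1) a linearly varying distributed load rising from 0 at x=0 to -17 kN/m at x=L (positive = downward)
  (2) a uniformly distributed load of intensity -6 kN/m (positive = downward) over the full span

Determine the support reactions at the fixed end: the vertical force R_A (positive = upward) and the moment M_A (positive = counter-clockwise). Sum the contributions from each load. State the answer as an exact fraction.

R_A = -58 kN, M_A = -416/3 kN·m

Load 1 — triangular load w₀=-17 kN/m (0→w₀ over full span):
  R_A = w₀L/2 = (-17)·4/2 = -34 kN
  M_A = w₀L²/3 = (-17)·4²/3 = -272/3 kN·m
Load 2 — uniform load w=-6 kN/m over full span:
  R_A = wL = (-6)·4 = -24 kN
  M_A = wL²/2 = (-6)·4²/2 = -48 kN·m
Superposition: R_A = -58 kN, M_A = -416/3 kN·m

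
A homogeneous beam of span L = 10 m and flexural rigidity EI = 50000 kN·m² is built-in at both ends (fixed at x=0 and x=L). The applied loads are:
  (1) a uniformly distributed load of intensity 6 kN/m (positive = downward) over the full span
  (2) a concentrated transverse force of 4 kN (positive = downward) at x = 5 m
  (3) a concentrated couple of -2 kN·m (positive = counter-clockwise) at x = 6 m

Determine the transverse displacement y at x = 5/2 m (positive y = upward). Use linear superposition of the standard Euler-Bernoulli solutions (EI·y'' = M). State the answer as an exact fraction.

y(5/2) = -3727/1920000 m

Load 1 — uniform load w=6 kN/m over full span:
  y_1 = -wx²(L-x)²/(24EI) = -6·(5/2)²·(10-(5/2))²/(24·50000) = -9/5120 m
Load 2 — point force P=4 kN at a=5 m (b=L-a=5):
  y_2 = -Pb²x²(3aL-(3a+b)x)/(6L³EI)  [x≤a] = -4·5²·(5/2)²·(3·5·10-(3·5+5)·(5/2))/(6·10³·50000) = -1/4800 m
Load 3 — applied couple M₀=-2 kN·m at a=6 m (b=L-a=4):
  y_3 = (R_Ax³/6 - M_Ax²/2)/EI  [x≤a] with R_A=-36/125, M_A=-16/25 = ((-36/125)·(5/2)³/6 - (-16/25)·(5/2)²/2)/50000 = 1/40000 m
Superposition: y = Σ y_i = -3727/1920000 m ≈ -0.001941 m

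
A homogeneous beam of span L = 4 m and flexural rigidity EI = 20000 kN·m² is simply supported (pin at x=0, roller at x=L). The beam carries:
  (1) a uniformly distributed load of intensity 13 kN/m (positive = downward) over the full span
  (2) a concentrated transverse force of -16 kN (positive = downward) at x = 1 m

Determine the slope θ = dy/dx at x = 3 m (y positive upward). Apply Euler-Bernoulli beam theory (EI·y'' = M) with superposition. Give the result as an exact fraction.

Load 1 — uniform load w=13 kN/m over full span:
  θ_1 = -w(L³-6Lx²+4x³)/(24EI) = -13·(4³-6·4·3²+4·3³)/(24·20000) = 143/120000 rad
Load 2 — point force P=-16 kN at a=1 m (b=L-a=3):
  θ_2 = -Pa(2L²-6Lx+3x²+a²)/(6LEI)  [x>a] = -(-16)·1·(2·4²-6·4·3+3·3²+1²)/(6·4·20000) = -1/2500 rad
Superposition: θ = Σ θ_i = 19/24000 rad ≈ 0.000792 rad

θ(3) = 19/24000 rad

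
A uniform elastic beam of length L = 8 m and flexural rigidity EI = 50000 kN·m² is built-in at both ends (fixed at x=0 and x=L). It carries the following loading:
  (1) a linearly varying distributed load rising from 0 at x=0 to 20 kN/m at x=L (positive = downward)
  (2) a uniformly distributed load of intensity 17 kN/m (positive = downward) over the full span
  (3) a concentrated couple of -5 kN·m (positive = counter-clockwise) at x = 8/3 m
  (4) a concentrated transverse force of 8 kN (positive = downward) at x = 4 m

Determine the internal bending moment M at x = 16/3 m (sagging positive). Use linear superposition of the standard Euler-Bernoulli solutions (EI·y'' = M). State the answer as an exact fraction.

M(16/3) = 4501/81 kN·m

Load 1 — triangular load w₀=20 kN/m (0→w₀ over full span):
  M_1 = 3w₀Lx/20 - w₀L²/30 - w₀x³/(6L) = 3·20·8·(16/3)/20 - 20·8²/30 - 20·(16/3)³/(6·8) = 1792/81 kN·m
Load 2 — uniform load w=17 kN/m over full span:
  M_2 = wLx/2 - wL²/12 - wx²/2 = 17·8·(16/3)/2 - 17·8²/12 - 17·(16/3)²/2 = 272/9 kN·m
Load 3 — applied couple M₀=-5 kN·m at a=8/3 m (b=L-a=16/3):
  M_3 = R_Ax - M_A - M₀  [x>a] with R_A=-5/6, M_A=0 = (-5/6)·(16/3) - 0 - (-5) = 5/9 kN·m
Load 4 — point force P=8 kN at a=4 m (b=L-a=4):
  M_4 = Pa²(a+3b)(L-x)/L³ - Pa²b/L²  [x>a] = 8·4²·(4+3·4)·(8-(16/3))/8³ - 8·4²·4/8² = 8/3 kN·m
Superposition: M = Σ M_i = 4501/81 kN·m ≈ 55.567901 kN·m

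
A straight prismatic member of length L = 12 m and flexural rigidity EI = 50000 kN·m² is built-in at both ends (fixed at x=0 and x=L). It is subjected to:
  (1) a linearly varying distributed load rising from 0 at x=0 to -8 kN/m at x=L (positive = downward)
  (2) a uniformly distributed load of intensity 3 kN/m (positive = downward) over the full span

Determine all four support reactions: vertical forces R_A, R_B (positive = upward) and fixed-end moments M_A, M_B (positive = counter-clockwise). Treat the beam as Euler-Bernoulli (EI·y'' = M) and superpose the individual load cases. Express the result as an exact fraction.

Load 1 — triangular load w₀=-8 kN/m (0→w₀ over full span):
  R_A = 3w₀L/20 = 3·(-8)·12/20 = -72/5 kN
  M_A = w₀L²/30 = (-8)·12²/30 = -192/5 kN·m
  R_B = 7w₀L/20 = 7·(-8)·12/20 = -168/5 kN
  M_B = -w₀L²/20 = -(-8)·12²/20 = 288/5 kN·m
Load 2 — uniform load w=3 kN/m over full span:
  R_A = wL/2 = 3·12/2 = 18 kN
  M_A = wL²/12 = 3·12²/12 = 36 kN·m
  R_B = wL/2 = 3·12/2 = 18 kN
  M_B = -wL²/12 = -3·12²/12 = -36 kN·m
Superposition: R_A = 18/5 kN, M_A = -12/5 kN·m, R_B = -78/5 kN, M_B = 108/5 kN·m

R_A = 18/5 kN, M_A = -12/5 kN·m, R_B = -78/5 kN, M_B = 108/5 kN·m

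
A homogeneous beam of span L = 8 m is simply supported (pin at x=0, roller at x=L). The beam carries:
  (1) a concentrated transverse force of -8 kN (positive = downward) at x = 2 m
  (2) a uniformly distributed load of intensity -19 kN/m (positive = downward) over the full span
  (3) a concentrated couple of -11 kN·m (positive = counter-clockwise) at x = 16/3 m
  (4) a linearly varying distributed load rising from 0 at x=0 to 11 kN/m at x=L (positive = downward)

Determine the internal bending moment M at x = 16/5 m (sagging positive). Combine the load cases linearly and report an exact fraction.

Load 1 — point force P=-8 kN at a=2 m (b=L-a=6):
  M_1 = Pa(L-x)/L  [x>a] = (-8)·2·(8-(16/5))/8 = -48/5 kN·m
Load 2 — uniform load w=-19 kN/m over full span:
  M_2 = wx(L-x)/2 = (-19)·(16/5)·(8-(16/5))/2 = -3648/25 kN·m
Load 3 — applied couple M₀=-11 kN·m at a=16/3 m (b=L-a=8/3):
  M_3 = M₀x/L  [x≤a] = (-11)·(16/5)/8 = -22/5 kN·m
Load 4 — triangular load w₀=11 kN/m (0→w₀ over full span):
  M_4 = w₀Lx/6 - w₀x³/(6L) = 11·8·(16/5)/6 - 11·(16/5)³/(6·8) = 4928/125 kN·m
Superposition: M = Σ M_i = -15062/125 kN·m ≈ -120.496000 kN·m

M(16/5) = -15062/125 kN·m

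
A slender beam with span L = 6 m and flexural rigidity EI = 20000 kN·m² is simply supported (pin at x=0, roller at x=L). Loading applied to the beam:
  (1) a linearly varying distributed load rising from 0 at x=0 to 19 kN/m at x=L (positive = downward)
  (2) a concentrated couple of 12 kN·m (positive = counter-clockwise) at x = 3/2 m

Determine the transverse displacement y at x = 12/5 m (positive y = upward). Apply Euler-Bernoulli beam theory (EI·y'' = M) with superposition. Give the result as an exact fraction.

Load 1 — triangular load w₀=19 kN/m (0→w₀ over full span):
  y_1 = -w₀x(7L⁴-10L²x²+3x⁴)/(360LEI) = -19·(12/5)·(7·6⁴-10·6²·(12/5)²+3·(12/5)⁴)/(360·6·20000) = -585333/78125000 m
Load 2 — applied couple M₀=12 kN·m at a=3/2 m (b=L-a=9/2):
  y_2 = (M₀x³/(6L)-M₀(x-a)²/2+C₁x)/EI  [x>a] with C₁=M₀(3b²-L²)/(6L)=33/4 = (12·(12/5)³/(6·6)-12·((12/5)-(3/2))²/2+(33/4)·(12/5))/20000 = 4887/5000000 m
Superposition: y = Σ y_i = -4071789/625000000 m ≈ -0.006515 m

y(12/5) = -4071789/625000000 m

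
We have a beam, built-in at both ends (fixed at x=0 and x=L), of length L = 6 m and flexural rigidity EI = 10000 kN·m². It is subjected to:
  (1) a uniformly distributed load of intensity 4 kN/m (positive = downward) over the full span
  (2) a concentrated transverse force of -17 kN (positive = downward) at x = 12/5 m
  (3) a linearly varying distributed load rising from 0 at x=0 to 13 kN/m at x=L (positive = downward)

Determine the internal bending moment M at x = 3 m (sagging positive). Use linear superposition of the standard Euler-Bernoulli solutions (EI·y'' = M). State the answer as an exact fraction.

Load 1 — uniform load w=4 kN/m over full span:
  M_1 = wLx/2 - wL²/12 - wx²/2 = 4·6·3/2 - 4·6²/12 - 4·3²/2 = 6 kN·m
Load 2 — point force P=-17 kN at a=12/5 m (b=L-a=18/5):
  M_2 = Pa²(a+3b)(L-x)/L³ - Pa²b/L²  [x>a] = (-17)·(12/5)²·((12/5)+3·(18/5))·(6-3)/6³ - (-17)·(12/5)²·(18/5)/6² = -204/25 kN·m
Load 3 — triangular load w₀=13 kN/m (0→w₀ over full span):
  M_3 = 3w₀Lx/20 - w₀L²/30 - w₀x³/(6L) = 3·13·6·3/20 - 13·6²/30 - 13·3³/(6·6) = 39/4 kN·m
Superposition: M = Σ M_i = 759/100 kN·m ≈ 7.590000 kN·m

M(3) = 759/100 kN·m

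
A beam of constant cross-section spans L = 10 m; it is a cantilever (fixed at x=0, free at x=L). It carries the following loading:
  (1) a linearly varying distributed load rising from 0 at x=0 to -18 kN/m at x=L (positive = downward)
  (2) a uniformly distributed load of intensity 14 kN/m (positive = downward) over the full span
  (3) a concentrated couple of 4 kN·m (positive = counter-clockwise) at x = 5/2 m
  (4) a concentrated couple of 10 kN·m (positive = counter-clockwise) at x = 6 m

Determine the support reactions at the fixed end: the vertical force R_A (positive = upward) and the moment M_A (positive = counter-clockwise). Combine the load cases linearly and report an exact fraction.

Load 1 — triangular load w₀=-18 kN/m (0→w₀ over full span):
  R_A = w₀L/2 = (-18)·10/2 = -90 kN
  M_A = w₀L²/3 = (-18)·10²/3 = -600 kN·m
Load 2 — uniform load w=14 kN/m over full span:
  R_A = wL = 14·10 = 140 kN
  M_A = wL²/2 = 14·10²/2 = 700 kN·m
Load 3 — applied couple M₀=4 kN·m at a=5/2 m (b=L-a=15/2):
  R_A = 0 kN
  M_A = -M₀ = -4 kN·m
Load 4 — applied couple M₀=10 kN·m at a=6 m (b=L-a=4):
  R_A = 0 kN
  M_A = -M₀ = -10 kN·m
Superposition: R_A = 50 kN, M_A = 86 kN·m

R_A = 50 kN, M_A = 86 kN·m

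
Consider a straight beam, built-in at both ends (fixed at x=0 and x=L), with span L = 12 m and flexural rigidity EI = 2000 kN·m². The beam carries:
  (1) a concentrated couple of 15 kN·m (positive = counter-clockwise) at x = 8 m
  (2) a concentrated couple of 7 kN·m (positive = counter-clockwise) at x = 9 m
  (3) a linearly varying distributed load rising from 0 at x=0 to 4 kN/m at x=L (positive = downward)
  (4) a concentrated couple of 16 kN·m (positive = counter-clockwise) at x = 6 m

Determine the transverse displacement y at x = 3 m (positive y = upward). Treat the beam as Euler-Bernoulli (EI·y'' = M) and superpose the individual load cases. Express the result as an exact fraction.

Load 1 — applied couple M₀=15 kN·m at a=8 m (b=L-a=4):
  y_1 = (R_Ax³/6 - M_Ax²/2)/EI  [x≤a] with R_A=5/3, M_A=5 = ((5/3)·3³/6 - 5·3²/2)/2000 = -3/400 m
Load 2 — applied couple M₀=7 kN·m at a=9 m (b=L-a=3):
  y_2 = (R_Ax³/6 - M_Ax²/2)/EI  [x≤a] with R_A=21/32, M_A=35/16 = ((21/32)·3³/6 - (35/16)·3²/2)/2000 = -441/128000 m
Load 3 — triangular load w₀=4 kN/m (0→w₀ over full span):
  y_3 = -w₀x²(L-x)²(x+2L)/(120LEI) = -4·3²·(12-3)²·(3+2·12)/(120·12·2000) = -2187/80000 m
Load 4 — applied couple M₀=16 kN·m at a=6 m (b=L-a=6):
  y_4 = (R_Ax³/6 - M_Ax²/2)/EI  [x≤a] with R_A=2, M_A=4 = (2·3³/6 - 4·3²/2)/2000 = -9/2000 m
Superposition: y = Σ y_i = -27381/640000 m ≈ -0.042783 m

y(3) = -27381/640000 m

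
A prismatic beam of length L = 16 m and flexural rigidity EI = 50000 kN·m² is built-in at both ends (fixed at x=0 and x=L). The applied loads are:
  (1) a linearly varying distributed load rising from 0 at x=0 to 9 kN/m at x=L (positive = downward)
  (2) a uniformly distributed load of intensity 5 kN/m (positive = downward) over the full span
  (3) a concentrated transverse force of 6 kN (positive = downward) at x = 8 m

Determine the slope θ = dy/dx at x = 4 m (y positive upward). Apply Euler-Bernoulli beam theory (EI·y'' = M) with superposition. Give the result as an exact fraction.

Load 1 — triangular load w₀=9 kN/m (0→w₀ over full span):
  θ_1 = -w₀(2x(L-x)(L-2x)(x+2L)+x²(L-x)²)/(120LEI) = -9·(2·4·(16-4)·(16-2·4)·(4+2·16)+4²·(16-4)²)/(120·16·50000) = -351/125000 rad
Load 2 — uniform load w=5 kN/m over full span:
  θ_2 = -wx(L-x)(L-2x)/(12EI) = -5·4·(16-4)·(16-2·4)/(12·50000) = -2/625 rad
Load 3 — point force P=6 kN at a=8 m (b=L-a=8):
  θ_3 = -Pb²x(2aL-(3a+b)x)/(2L³EI)  [x≤a] = -6·8²·4·(2·8·16-(3·8+8)·4)/(2·16³·50000) = -3/6250 rad
Superposition: θ = Σ θ_i = -811/125000 rad ≈ -0.006488 rad

θ(4) = -811/125000 rad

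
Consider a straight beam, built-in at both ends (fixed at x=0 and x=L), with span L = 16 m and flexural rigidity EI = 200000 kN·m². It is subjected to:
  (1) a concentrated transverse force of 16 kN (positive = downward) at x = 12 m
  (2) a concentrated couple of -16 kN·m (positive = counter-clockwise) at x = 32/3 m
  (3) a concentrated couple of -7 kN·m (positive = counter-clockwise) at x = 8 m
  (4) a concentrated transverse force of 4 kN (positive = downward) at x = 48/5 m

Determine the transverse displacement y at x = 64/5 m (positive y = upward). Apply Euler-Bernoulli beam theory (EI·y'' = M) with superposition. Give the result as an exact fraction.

y(64/5) = -622777/878906250 m

Load 1 — point force P=16 kN at a=12 m (b=L-a=4):
  y_1 = -Pa²(L-x)²(3bL-(3b+a)(L-x))/(6L³EI)  [x>a] = -16·12²·(16-(64/5))²·(3·4·16-(3·4+12)·(16-(64/5)))/(6·16³·200000) = -216/390625 m
Load 2 — applied couple M₀=-16 kN·m at a=32/3 m (b=L-a=16/3):
  y_2 = (R_Ax³/6 - M_Ax²/2 - M₀(x-a)²/2)/EI  [x>a] with R_A=-4/3, M_A=-16/3 = ((-4/3)·(64/5)³/6 - (-16/3)·(64/5)²/2 - (-16)·((64/5)-(32/3))²/2)/200000 = 128/3515625 m
Load 3 — applied couple M₀=-7 kN·m at a=8 m (b=L-a=8):
  y_3 = (R_Ax³/6 - M_Ax²/2 - M₀(x-a)²/2)/EI  [x>a] with R_A=-21/32, M_A=-7/4 = ((-21/32)·(64/5)³/6 - (-7/4)·(64/5)²/2 - (-7)·((64/5)-8)²/2)/200000 = -21/781250 m
Load 4 — point force P=4 kN at a=48/5 m (b=L-a=32/5):
  y_4 = -Pa²(L-x)²(3bL-(3b+a)(L-x))/(6L³EI)  [x>a] = -4·(48/5)²·(16-(64/5))²·(3·(32/5)·16-(3·(32/5)+(48/5))·(16-(64/5)))/(6·16³·200000) = -8064/48828125 m
Superposition: y = Σ y_i = -622777/878906250 m ≈ -0.000709 m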